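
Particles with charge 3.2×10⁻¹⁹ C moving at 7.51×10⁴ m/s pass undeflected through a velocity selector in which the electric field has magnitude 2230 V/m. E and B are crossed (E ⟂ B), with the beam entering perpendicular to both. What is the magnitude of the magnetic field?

Balance of forces in the selector: qE = qvB ⇒ B = E/v.
B = 2230/7.51×10⁴ = 0.0297 T.

B = 0.0297 T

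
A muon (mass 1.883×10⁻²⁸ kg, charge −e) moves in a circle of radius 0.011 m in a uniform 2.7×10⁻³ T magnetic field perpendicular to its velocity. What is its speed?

v ≈ 2.5×10⁴ m/s

From |q|vB = mv²/r, v = |q|Br/m.
v = (1.602×10⁻¹⁹)(2.7×10⁻³)(0.011)/1.883×10⁻²⁸ ≈ 2.5×10⁴ m/s.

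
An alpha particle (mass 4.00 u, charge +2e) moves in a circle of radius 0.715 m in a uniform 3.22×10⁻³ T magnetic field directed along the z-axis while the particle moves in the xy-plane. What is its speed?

From |q|vB = mv²/r, v = |q|Br/m.
v = (3.204×10⁻¹⁹)(3.22×10⁻³)(0.715)/6.644×10⁻²⁷ ≈ 1.11×10⁵ m/s.

v ≈ 1.11×10⁵ m/s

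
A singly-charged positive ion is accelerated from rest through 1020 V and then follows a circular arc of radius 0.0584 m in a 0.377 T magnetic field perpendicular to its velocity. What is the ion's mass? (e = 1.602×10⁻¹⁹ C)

Combine |q|V = ½mv² and r = mv/(|q|B): eliminate v to get m = qB²r²/(2V).
m = (1.602×10⁻¹⁹)(0.377)²(0.0584)²/(2·1020) ≈ 3.81×10⁻²⁶ kg.

m ≈ 3.81×10⁻²⁶ kg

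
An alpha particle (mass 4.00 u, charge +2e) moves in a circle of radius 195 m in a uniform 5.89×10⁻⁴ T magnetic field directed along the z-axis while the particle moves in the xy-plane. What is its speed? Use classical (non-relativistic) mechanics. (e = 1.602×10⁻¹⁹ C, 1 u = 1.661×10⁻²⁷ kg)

From |q|vB = mv²/r, v = |q|Br/m.
v = (3.204×10⁻¹⁹)(5.89×10⁻⁴)(195)/6.644×10⁻²⁷ ≈ 5.54×10⁶ m/s.

v ≈ 5.54×10⁶ m/s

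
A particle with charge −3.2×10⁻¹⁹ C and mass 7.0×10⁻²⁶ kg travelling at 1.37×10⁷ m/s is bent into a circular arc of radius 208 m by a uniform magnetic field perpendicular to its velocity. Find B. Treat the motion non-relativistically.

B ≈ 0.0144 T

From |q|vB = mv²/r, B = mv/(|q|r).
B = (7.0×10⁻²⁶)(1.37×10⁷)/((3.2×10⁻¹⁹)(208)) ≈ 0.0144 T.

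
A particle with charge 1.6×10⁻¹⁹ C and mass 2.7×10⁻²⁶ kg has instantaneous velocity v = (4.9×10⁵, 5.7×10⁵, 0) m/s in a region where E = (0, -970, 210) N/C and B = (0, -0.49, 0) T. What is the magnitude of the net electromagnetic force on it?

|F| ≈ 3.84×10⁻¹⁴ N

v×B = (0, 0, -2.40×10⁵) N/C.
E + v×B = (0, -970, -2.40×10⁵) N/C.
F = q(E + v×B) = (1.6×10⁻¹⁹ C)·(0, -970, -2.40×10⁵) = (0, -1.55×10⁻¹⁶, -3.84×10⁻¹⁴) N.
|F| = 3.84×10⁻¹⁴ N.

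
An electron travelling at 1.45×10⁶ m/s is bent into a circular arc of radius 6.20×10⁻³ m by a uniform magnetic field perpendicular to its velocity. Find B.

From |q|vB = mv²/r, B = mv/(|q|r).
B = (9.109×10⁻³¹)(1.45×10⁶)/((1.602×10⁻¹⁹)(6.20×10⁻³)) ≈ 1.33×10⁻³ T.

B ≈ 1.33×10⁻³ T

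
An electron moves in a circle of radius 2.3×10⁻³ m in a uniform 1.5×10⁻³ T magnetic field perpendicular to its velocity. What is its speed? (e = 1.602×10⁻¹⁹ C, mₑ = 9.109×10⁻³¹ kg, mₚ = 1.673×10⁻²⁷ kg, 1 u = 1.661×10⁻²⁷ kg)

From |q|vB = mv²/r, v = |q|Br/m.
v = (1.602×10⁻¹⁹)(1.5×10⁻³)(2.3×10⁻³)/9.109×10⁻³¹ ≈ 6.1×10⁵ m/s.

v ≈ 6.1×10⁵ m/s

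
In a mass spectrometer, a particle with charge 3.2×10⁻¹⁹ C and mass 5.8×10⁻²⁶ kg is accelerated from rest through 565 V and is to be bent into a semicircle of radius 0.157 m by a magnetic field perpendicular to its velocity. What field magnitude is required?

v = √(2|q|V/m) = √(2·3.2×10⁻¹⁹·565/5.8×10⁻²⁶) ≈ 7.896×10⁴ m/s.
B = mv/(|q|r) = (5.8×10⁻²⁶)(7.896×10⁴)/((3.2×10⁻¹⁹)(0.157)) ≈ 0.0912 T.

B ≈ 0.0912 T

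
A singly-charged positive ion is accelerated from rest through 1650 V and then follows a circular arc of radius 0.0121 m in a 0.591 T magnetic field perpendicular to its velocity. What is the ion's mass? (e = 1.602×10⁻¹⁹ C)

m ≈ 2.48×10⁻²⁷ kg

Combine |q|V = ½mv² and r = mv/(|q|B): eliminate v to get m = qB²r²/(2V).
m = (1.602×10⁻¹⁹)(0.591)²(0.0121)²/(2·1650) ≈ 2.48×10⁻²⁷ kg.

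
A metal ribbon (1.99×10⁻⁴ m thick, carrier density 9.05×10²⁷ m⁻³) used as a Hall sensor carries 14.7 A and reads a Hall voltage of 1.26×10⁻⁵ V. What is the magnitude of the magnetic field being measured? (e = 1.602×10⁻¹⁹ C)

B ≈ 0.247 T

From V_H = IB/(n e t), B = V_H n e t / I.
B = (1.26×10⁻⁵)(9.05×10²⁷)(1.602×10⁻¹⁹)(1.99×10⁻⁴)/14.7 ≈ 0.247 T.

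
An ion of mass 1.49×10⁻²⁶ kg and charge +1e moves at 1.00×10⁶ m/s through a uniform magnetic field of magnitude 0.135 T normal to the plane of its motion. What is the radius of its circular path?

The magnetic force provides the centripetal force: |q|vB = mv²/r.
r = mv/(|q|B) = (1.49×10⁻²⁶)(1.00×10⁶)/((1.602×10⁻¹⁹)(0.135)) ≈ 0.689 m.

r ≈ 0.689 m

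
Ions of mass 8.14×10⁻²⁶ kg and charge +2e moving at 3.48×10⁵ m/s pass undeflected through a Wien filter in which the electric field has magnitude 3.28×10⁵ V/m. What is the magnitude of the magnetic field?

Balance of forces in the selector: qE = qvB ⇒ B = E/v.
B = 3.28×10⁵/3.48×10⁵ = 0.943 T.

B = 0.943 T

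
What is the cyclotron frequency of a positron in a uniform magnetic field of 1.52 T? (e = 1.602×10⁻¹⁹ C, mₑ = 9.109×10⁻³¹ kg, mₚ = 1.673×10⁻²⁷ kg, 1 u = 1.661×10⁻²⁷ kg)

f = |q|B/(2πm).
f = (1.602×10⁻¹⁹)(1.52)/(2π·9.109×10⁻³¹) ≈ 4.25×10¹⁰ Hz.

f ≈ 4.25×10¹⁰ Hz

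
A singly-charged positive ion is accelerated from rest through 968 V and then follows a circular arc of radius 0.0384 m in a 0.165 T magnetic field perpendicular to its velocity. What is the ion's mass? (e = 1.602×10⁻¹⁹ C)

Combine |q|V = ½mv² and r = mv/(|q|B): eliminate v to get m = qB²r²/(2V).
m = (1.602×10⁻¹⁹)(0.165)²(0.0384)²/(2·968) ≈ 3.32×10⁻²⁷ kg.

m ≈ 3.32×10⁻²⁷ kg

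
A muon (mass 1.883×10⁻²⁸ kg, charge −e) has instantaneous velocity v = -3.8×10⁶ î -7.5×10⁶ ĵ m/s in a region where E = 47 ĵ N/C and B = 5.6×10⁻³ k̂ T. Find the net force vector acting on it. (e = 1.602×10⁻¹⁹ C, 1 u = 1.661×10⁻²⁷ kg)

v×B = (-4.20×10⁴, 2.13×10⁴, 0) N/C.
E + v×B = (-4.20×10⁴, 2.13×10⁴, 0) N/C.
F = q(E + v×B) = (−1.602×10⁻¹⁹ C)·(-4.20×10⁴, 2.13×10⁴, 0) = (6.73×10⁻¹⁵, -3.42×10⁻¹⁵, 0) N.

F ≈ (6.73×10⁻¹⁵, -3.42×10⁻¹⁵, 0) N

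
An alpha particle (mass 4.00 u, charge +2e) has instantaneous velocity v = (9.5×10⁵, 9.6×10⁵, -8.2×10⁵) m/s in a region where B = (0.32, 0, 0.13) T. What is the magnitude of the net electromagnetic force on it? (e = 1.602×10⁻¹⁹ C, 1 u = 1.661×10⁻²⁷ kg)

|F| ≈ 1.63×10⁻¹³ N

v×B = (1.25×10⁵, -3.86×10⁵, -3.07×10⁵) N/C.
F = q v×B = (3.204×10⁻¹⁹ C)·(1.25×10⁵, -3.86×10⁵, -3.07×10⁵) = (4.00×10⁻¹⁴, -1.24×10⁻¹³, -9.84×10⁻¹⁴) N.
|F| = 1.63×10⁻¹³ N.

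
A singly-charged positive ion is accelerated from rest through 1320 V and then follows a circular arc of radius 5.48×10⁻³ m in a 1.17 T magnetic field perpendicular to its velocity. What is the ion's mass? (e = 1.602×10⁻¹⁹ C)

Combine |q|V = ½mv² and r = mv/(|q|B): eliminate v to get m = qB²r²/(2V).
m = (1.602×10⁻¹⁹)(1.17)²(5.48×10⁻³)²/(2·1320) ≈ 2.49×10⁻²⁷ kg.

m ≈ 2.49×10⁻²⁷ kg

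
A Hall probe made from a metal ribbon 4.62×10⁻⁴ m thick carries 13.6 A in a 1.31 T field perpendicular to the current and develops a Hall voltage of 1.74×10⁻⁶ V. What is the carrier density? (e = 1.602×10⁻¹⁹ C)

From V_H = IB/(n e t), n = IB/(V_H e t).
n = (13.6)(1.31)/((1.74×10⁻⁶)(1.602×10⁻¹⁹)(4.62×10⁻⁴)) ≈ 1.38×10²⁹ m⁻³.

n ≈ 1.38×10²⁹ m⁻³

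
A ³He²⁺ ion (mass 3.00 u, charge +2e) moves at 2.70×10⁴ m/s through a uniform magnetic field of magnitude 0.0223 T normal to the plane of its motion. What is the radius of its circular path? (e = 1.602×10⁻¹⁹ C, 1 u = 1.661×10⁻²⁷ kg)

r ≈ 0.0188 m

The magnetic force provides the centripetal force: |q|vB = mv²/r.
r = mv/(|q|B) = (4.983×10⁻²⁷)(2.70×10⁴)/((3.204×10⁻¹⁹)(0.0223)) ≈ 0.0188 m.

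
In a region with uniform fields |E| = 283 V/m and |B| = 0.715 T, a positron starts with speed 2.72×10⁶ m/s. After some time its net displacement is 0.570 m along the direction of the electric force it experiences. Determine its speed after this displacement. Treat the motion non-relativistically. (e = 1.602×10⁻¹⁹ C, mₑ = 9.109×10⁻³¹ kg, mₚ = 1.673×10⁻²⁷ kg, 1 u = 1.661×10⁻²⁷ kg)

B does no work; ΔKE = |q|E d.
½mv_f² = ½mv₀² + |q|Ed = ½(9.109×10⁻³¹)(2.72×10⁶)² + (1.602×10⁻¹⁹)(283)(0.570) ≈ 3.370×10⁻¹⁸ J + 2.584×10⁻¹⁷ J ≈ 2.921×10⁻¹⁷ J.
v_f = √(2·2.921×10⁻¹⁷/9.109×10⁻³¹) ≈ 8.01×10⁶ m/s.

v_f ≈ 8.01×10⁶ m/s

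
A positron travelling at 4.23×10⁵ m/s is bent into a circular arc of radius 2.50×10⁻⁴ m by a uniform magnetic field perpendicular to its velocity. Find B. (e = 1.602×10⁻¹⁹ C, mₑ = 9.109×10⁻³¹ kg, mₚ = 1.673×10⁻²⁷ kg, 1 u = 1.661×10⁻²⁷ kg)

B ≈ 9.62×10⁻³ T

From |q|vB = mv²/r, B = mv/(|q|r).
B = (9.109×10⁻³¹)(4.23×10⁵)/((1.602×10⁻¹⁹)(2.50×10⁻⁴)) ≈ 9.62×10⁻³ T.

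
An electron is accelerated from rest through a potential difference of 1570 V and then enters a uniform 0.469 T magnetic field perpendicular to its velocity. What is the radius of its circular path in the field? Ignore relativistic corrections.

r ≈ 2.85×10⁻⁴ m

Acceleration: |q|V = ½mv² ⇒ v = √(2|q|V/m) = √(2·1.602×10⁻¹⁹·1570/9.109×10⁻³¹) ≈ 2.350×10⁷ m/s.
In the field: r = mv/(|q|B) = (9.109×10⁻³¹)(2.350×10⁷)/((1.602×10⁻¹⁹)(0.469)) ≈ 2.85×10⁻⁴ m.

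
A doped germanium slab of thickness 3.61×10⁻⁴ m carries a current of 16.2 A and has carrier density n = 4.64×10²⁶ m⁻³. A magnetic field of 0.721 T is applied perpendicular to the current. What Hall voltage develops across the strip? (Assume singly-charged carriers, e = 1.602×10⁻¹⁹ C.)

V_H ≈ 4.35×10⁻⁴ V

V_H = IB/(n e t).
V_H = (16.2)(0.721)/((4.64×10²⁶)(1.602×10⁻¹⁹)(3.61×10⁻⁴)) ≈ 4.35×10⁻⁴ V.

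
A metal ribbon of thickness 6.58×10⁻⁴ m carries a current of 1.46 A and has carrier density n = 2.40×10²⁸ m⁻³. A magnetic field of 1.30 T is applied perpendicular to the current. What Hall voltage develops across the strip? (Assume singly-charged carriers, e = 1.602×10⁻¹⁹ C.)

V_H = IB/(n e t).
V_H = (1.46)(1.30)/((2.40×10²⁸)(1.602×10⁻¹⁹)(6.58×10⁻⁴)) ≈ 7.50×10⁻⁷ V.

V_H ≈ 7.50×10⁻⁷ V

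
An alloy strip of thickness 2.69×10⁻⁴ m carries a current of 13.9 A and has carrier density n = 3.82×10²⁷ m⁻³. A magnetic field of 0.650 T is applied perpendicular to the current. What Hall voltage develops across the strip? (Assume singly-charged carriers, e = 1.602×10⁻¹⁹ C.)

V_H = IB/(n e t).
V_H = (13.9)(0.650)/((3.82×10²⁷)(1.602×10⁻¹⁹)(2.69×10⁻⁴)) ≈ 5.49×10⁻⁵ V.

V_H ≈ 5.49×10⁻⁵ V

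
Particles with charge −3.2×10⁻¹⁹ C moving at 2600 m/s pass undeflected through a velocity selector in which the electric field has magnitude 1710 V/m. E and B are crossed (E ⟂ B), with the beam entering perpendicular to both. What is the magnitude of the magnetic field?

Balance of forces in the selector: qE = qvB ⇒ B = E/v.
B = 1710/2600 = 0.658 T.

B = 0.658 T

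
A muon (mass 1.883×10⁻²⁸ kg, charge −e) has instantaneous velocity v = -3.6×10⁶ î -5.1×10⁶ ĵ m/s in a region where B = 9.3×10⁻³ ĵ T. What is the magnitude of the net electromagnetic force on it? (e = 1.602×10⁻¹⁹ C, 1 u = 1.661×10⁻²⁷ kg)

v×B = (0, 0, -3.35×10⁴) N/C.
F = q v×B = (−1.602×10⁻¹⁹ C)·(0, 0, -3.35×10⁴) = (0, 0, 5.36×10⁻¹⁵) N.
|F| = 5.36×10⁻¹⁵ N.

|F| ≈ 5.36×10⁻¹⁵ N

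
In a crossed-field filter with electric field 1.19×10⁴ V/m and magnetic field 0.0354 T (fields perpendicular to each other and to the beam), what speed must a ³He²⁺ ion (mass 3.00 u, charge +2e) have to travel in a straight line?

v = 3.36×10⁵ m/s

Zero net Lorentz force requires |qE| = |q v×B|, i.e. E = vB.
v = E/B = 1.19×10⁴/0.0354 = 3.36×10⁵ m/s.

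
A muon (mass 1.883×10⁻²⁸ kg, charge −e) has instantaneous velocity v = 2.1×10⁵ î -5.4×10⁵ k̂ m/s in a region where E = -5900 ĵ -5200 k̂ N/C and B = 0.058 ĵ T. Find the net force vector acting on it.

F ≈ (-5.02×10⁻¹⁵, 9.45×10⁻¹⁶, -1.12×10⁻¹⁵) N

v×B = (3.13×10⁴, 0, 1.22×10⁴) N/C.
E + v×B = (3.13×10⁴, -5900, 6980) N/C.
F = q(E + v×B) = (−1.602×10⁻¹⁹ C)·(3.13×10⁴, -5900, 6980) = (-5.02×10⁻¹⁵, 9.45×10⁻¹⁶, -1.12×10⁻¹⁵) N.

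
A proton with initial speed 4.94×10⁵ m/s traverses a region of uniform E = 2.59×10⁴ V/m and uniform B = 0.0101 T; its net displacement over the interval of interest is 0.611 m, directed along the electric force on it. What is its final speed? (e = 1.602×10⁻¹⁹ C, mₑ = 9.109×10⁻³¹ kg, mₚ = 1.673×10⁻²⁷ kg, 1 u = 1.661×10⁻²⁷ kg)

v_f ≈ 1.81×10⁶ m/s

B does no work; ΔKE = |q|E d.
½mv_f² = ½mv₀² + |q|Ed = ½(1.673×10⁻²⁷)(4.94×10⁵)² + (1.602×10⁻¹⁹)(2.59×10⁴)(0.611) ≈ 2.041×10⁻¹⁶ J + 2.535×10⁻¹⁵ J ≈ 2.739×10⁻¹⁵ J.
v_f = √(2·2.739×10⁻¹⁵/1.673×10⁻²⁷) ≈ 1.81×10⁶ m/s.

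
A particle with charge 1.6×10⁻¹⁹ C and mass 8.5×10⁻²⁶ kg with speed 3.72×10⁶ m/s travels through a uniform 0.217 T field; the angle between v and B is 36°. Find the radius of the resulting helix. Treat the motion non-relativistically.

v⊥ = v sinθ = 3.72×10⁶·sin36° ≈ 2.187×10⁶ m/s.
r = m v⊥/(|q|B) = (8.5×10⁻²⁶)(2.187×10⁶)/((1.6×10⁻¹⁹)(0.217)) ≈ 5.35 m.

r ≈ 5.35 m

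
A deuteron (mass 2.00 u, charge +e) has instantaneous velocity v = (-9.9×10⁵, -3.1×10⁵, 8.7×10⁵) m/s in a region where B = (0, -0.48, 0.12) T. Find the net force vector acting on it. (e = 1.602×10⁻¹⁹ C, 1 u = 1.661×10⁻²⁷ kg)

v×B = (3.80×10⁵, 1.19×10⁵, 4.75×10⁵) N/C.
F = q v×B = (1.602×10⁻¹⁹ C)·(3.80×10⁵, 1.19×10⁵, 4.75×10⁵) = (6.09×10⁻¹⁴, 1.90×10⁻¹⁴, 7.61×10⁻¹⁴) N.

F ≈ (6.09×10⁻¹⁴, 1.90×10⁻¹⁴, 7.61×10⁻¹⁴) N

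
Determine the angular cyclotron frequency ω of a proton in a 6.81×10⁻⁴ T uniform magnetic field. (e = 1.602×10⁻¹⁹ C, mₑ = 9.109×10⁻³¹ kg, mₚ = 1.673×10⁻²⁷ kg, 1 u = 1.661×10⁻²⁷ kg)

ω ≈ 6.52×10⁴ rad/s

ω = |q|B/m.
ω = (1.602×10⁻¹⁹)(6.81×10⁻⁴)/1.673×10⁻²⁷ ≈ 6.52×10⁴ rad/s.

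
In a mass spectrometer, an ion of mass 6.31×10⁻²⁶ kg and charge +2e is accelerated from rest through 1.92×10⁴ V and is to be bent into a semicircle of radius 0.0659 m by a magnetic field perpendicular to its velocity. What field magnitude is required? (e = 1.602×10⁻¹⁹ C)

v = √(2|q|V/m) = √(2·3.204×10⁻¹⁹·1.92×10⁴/6.31×10⁻²⁶) ≈ 4.416×10⁵ m/s.
B = mv/(|q|r) = (6.31×10⁻²⁶)(4.416×10⁵)/((3.204×10⁻¹⁹)(0.0659)) ≈ 1.32 T.

B ≈ 1.32 T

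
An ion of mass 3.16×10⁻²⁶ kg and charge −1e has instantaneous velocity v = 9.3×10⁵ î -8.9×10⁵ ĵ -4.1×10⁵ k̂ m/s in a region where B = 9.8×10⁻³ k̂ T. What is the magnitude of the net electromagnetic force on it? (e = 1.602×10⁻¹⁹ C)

v×B = (-8720, -9110, 0) N/C.
F = q v×B = (−1.602×10⁻¹⁹ C)·(-8720, -9110, 0) = (1.40×10⁻¹⁵, 1.46×10⁻¹⁵, 0) N.
|F| = 2.02×10⁻¹⁵ N.

|F| ≈ 2.02×10⁻¹⁵ N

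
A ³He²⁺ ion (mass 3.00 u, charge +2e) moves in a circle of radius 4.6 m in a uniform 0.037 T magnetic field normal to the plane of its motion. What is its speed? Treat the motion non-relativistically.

v ≈ 1.1×10⁷ m/s

From |q|vB = mv²/r, v = |q|Br/m.
v = (3.204×10⁻¹⁹)(0.037)(4.6)/4.983×10⁻²⁷ ≈ 1.1×10⁷ m/s.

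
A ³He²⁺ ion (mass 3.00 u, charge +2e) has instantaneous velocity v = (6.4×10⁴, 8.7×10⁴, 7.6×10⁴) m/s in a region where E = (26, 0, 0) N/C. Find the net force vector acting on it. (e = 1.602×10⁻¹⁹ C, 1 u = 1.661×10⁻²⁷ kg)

Only an electric field acts, so F = qE = (3.204×10⁻¹⁹ C)·(26.0, 0, 0) = (8.33×10⁻¹⁸, 0, 0) N.

F ≈ (8.33×10⁻¹⁸, 0, 0) N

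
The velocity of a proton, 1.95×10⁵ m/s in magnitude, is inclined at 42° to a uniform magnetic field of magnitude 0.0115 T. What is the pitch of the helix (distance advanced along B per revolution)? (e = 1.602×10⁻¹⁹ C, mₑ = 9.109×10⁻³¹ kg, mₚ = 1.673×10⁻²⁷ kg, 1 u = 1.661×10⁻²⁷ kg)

v∥ = v cosθ = 1.95×10⁵·cos42° ≈ 1.449×10⁵ m/s.
T = 2πm/(|q|B) = 2π(1.673×10⁻²⁷)/((1.602×10⁻¹⁹)(0.0115)) ≈ 5.706×10⁻⁶ s.
pitch = v∥ T = (1.449×10⁵)(5.706×10⁻⁶) ≈ 0.827 m.

p ≈ 0.827 m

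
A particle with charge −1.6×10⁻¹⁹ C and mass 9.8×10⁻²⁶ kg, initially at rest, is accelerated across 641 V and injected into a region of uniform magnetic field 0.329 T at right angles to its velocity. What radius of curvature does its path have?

r ≈ 0.0852 m

Acceleration: |q|V = ½mv² ⇒ v = √(2|q|V/m) = √(2·1.6×10⁻¹⁹·641/9.8×10⁻²⁶) ≈ 4.575×10⁴ m/s.
In the field: r = mv/(|q|B) = (9.8×10⁻²⁶)(4.575×10⁴)/((1.6×10⁻¹⁹)(0.329)) ≈ 0.0852 m.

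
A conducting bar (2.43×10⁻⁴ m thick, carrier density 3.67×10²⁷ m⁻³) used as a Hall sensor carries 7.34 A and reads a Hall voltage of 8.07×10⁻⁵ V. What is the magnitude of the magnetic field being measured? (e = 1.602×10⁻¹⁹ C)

B ≈ 1.57 T

From V_H = IB/(n e t), B = V_H n e t / I.
B = (8.07×10⁻⁵)(3.67×10²⁷)(1.602×10⁻¹⁹)(2.43×10⁻⁴)/7.34 ≈ 1.57 T.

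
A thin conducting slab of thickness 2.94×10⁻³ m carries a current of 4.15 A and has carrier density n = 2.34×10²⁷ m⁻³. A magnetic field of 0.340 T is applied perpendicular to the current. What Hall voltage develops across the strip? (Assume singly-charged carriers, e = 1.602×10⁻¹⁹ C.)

V_H = IB/(n e t).
V_H = (4.15)(0.340)/((2.34×10²⁷)(1.602×10⁻¹⁹)(2.94×10⁻³)) ≈ 1.28×10⁻⁶ V.

V_H ≈ 1.28×10⁻⁶ V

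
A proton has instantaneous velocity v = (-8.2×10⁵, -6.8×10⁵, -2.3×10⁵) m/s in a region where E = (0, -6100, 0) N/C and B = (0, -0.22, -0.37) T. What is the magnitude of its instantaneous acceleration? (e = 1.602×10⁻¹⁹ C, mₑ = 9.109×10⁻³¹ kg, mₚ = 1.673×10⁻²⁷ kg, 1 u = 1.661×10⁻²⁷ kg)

v×B = (2.01×10⁵, -3.03×10⁵, 1.80×10⁵) N/C.
E + v×B = (2.01×10⁵, -3.10×10⁵, 1.80×10⁵) N/C.
F = q(E + v×B) = (1.602×10⁻¹⁹ C)·(2.01×10⁵, -3.10×10⁵, 1.80×10⁵) = (3.22×10⁻¹⁴, -4.96×10⁻¹⁴, 2.89×10⁻¹⁴) N.
|a| = |F|/m = 6.581×10⁻¹⁴/1.673×10⁻²⁷ ≈ 3.93×10¹³ m/s².

|a| ≈ 3.93×10¹³ m/s²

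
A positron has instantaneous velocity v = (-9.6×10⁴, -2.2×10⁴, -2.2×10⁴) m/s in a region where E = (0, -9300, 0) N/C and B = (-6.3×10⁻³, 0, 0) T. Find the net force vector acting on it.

F ≈ (0, -1.47×10⁻¹⁵, -2.22×10⁻¹⁷) N

v×B = (0, 139, -139) N/C.
E + v×B = (0, -9160, -139) N/C.
F = q(E + v×B) = (1.602×10⁻¹⁹ C)·(0, -9160, -139) = (0, -1.47×10⁻¹⁵, -2.22×10⁻¹⁷) N.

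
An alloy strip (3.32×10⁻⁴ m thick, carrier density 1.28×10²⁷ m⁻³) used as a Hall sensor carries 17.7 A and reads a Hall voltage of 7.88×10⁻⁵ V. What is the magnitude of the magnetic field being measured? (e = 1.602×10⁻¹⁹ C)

From V_H = IB/(n e t), B = V_H n e t / I.
B = (7.88×10⁻⁵)(1.28×10²⁷)(1.602×10⁻¹⁹)(3.32×10⁻⁴)/17.7 ≈ 0.303 T.

B ≈ 0.303 T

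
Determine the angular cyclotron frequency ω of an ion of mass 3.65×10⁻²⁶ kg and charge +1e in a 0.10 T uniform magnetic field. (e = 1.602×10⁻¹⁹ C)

ω = |q|B/m.
ω = (1.602×10⁻¹⁹)(0.10)/3.65×10⁻²⁶ ≈ 4.4×10⁵ rad/s.

ω ≈ 4.4×10⁵ rad/s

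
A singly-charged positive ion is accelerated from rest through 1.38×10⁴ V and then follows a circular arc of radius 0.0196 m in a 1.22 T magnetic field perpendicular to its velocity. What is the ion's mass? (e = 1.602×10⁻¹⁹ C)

m ≈ 3.32×10⁻²⁷ kg

Combine |q|V = ½mv² and r = mv/(|q|B): eliminate v to get m = qB²r²/(2V).
m = (1.602×10⁻¹⁹)(1.22)²(0.0196)²/(2·1.38×10⁴) ≈ 3.32×10⁻²⁷ kg.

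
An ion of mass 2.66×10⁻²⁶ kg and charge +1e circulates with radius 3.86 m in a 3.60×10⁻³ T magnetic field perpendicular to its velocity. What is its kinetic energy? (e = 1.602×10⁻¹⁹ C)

v = |q|Br/m, then KE = ½mv² = (qBr)²/(2m).
v = (1.602×10⁻¹⁹)(3.60×10⁻³)(3.86)/2.66×10⁻²⁶ ≈ 8.369×10⁴ m/s.
KE = ½(2.66×10⁻²⁶)(8.369×10⁴)² ≈ 9.32×10⁻¹⁷ J = 581 eV.

KE ≈ 581 eV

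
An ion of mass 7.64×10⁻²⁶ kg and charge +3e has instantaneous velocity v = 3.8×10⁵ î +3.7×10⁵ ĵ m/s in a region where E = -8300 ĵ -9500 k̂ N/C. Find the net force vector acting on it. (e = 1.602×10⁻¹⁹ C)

Only an electric field acts, so F = qE = (4.806×10⁻¹⁹ C)·(0, -8300, -9500) = (0, -3.99×10⁻¹⁵, -4.57×10⁻¹⁵) N.

F ≈ (0, -3.99×10⁻¹⁵, -4.57×10⁻¹⁵) N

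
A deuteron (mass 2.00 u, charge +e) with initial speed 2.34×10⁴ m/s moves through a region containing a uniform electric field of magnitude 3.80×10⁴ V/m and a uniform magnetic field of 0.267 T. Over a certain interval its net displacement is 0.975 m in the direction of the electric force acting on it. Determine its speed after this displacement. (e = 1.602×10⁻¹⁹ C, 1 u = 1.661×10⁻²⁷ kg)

B does no work; ΔKE = |q|E d.
½mv_f² = ½mv₀² + |q|Ed = ½(3.322×10⁻²⁷)(2.34×10⁴)² + (1.602×10⁻¹⁹)(3.80×10⁴)(0.975) ≈ 9.095×10⁻¹⁹ J + 5.935×10⁻¹⁵ J ≈ 5.936×10⁻¹⁵ J.
v_f = √(2·5.936×10⁻¹⁵/3.322×10⁻²⁷) ≈ 1.89×10⁶ m/s.

v_f ≈ 1.89×10⁶ m/s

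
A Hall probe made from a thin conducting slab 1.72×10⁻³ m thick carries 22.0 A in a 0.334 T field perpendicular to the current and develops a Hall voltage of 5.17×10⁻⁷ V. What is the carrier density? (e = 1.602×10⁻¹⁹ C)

From V_H = IB/(n e t), n = IB/(V_H e t).
n = (22.0)(0.334)/((5.17×10⁻⁷)(1.602×10⁻¹⁹)(1.72×10⁻³)) ≈ 5.16×10²⁸ m⁻³.

n ≈ 5.16×10²⁸ m⁻³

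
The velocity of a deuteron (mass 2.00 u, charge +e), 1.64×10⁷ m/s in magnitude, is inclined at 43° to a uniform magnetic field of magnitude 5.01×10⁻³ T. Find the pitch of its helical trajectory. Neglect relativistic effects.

v∥ = v cosθ = 1.64×10⁷·cos43° ≈ 1.199×10⁷ m/s.
T = 2πm/(|q|B) = 2π(3.322×10⁻²⁷)/((1.602×10⁻¹⁹)(5.01×10⁻³)) ≈ 2.601×10⁻⁵ s.
pitch = v∥ T = (1.199×10⁷)(2.601×10⁻⁵) ≈ 312 m.

p ≈ 312 m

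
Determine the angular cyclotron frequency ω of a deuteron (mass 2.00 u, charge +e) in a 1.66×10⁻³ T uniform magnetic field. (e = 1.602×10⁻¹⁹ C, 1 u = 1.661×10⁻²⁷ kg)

ω ≈ 8.01×10⁴ rad/s

ω = |q|B/m.
ω = (1.602×10⁻¹⁹)(1.66×10⁻³)/3.322×10⁻²⁷ ≈ 8.01×10⁴ rad/s.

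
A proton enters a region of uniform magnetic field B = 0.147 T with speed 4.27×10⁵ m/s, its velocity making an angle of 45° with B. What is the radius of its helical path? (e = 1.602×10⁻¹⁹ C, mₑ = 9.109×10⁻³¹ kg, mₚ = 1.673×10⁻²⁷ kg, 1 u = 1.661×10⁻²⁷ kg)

r ≈ 0.0215 m

v⊥ = v sinθ = 4.27×10⁵·sin45° ≈ 3.019×10⁵ m/s.
r = m v⊥/(|q|B) = (1.673×10⁻²⁷)(3.019×10⁵)/((1.602×10⁻¹⁹)(0.147)) ≈ 0.0215 m.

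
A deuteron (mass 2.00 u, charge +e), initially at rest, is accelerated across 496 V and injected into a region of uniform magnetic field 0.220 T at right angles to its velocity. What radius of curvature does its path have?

r ≈ 0.0206 m

Acceleration: |q|V = ½mv² ⇒ v = √(2|q|V/m) = √(2·1.602×10⁻¹⁹·496/3.322×10⁻²⁷) ≈ 2.187×10⁵ m/s.
In the field: r = mv/(|q|B) = (3.322×10⁻²⁷)(2.187×10⁵)/((1.602×10⁻¹⁹)(0.220)) ≈ 0.0206 m.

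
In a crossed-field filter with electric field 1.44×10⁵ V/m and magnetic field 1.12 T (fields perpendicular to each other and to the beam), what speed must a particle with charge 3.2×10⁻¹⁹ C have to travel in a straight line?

Straight-line motion ⇒ electric and magnetic forces cancel, so E = vB.
v = E/B = 1.44×10⁵/1.12 = 1.29×10⁵ m/s.

v = 1.29×10⁵ m/s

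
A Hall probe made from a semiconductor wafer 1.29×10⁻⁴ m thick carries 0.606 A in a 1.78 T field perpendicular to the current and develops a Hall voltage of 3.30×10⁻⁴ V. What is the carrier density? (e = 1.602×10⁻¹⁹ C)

n ≈ 1.58×10²⁶ m⁻³

From V_H = IB/(n e t), n = IB/(V_H e t).
n = (0.606)(1.78)/((3.30×10⁻⁴)(1.602×10⁻¹⁹)(1.29×10⁻⁴)) ≈ 1.58×10²⁶ m⁻³.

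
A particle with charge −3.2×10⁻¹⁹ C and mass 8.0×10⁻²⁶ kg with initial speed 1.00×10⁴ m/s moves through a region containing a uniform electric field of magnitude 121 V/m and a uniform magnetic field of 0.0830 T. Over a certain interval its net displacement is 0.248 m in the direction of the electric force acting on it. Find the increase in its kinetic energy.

The magnetic force is always ⟂ v and does no work; only the electric force changes KE.
ΔKE = F_E · d = |q|E d = (3.2×10⁻¹⁹)(121)(0.248) ≈ 9.60×10⁻¹⁸ J.

ΔKE ≈ 9.60×10⁻¹⁸ J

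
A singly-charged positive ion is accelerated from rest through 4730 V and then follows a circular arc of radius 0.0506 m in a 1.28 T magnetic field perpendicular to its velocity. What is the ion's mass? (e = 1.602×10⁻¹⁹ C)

Combine |q|V = ½mv² and r = mv/(|q|B): eliminate v to get m = qB²r²/(2V).
m = (1.602×10⁻¹⁹)(1.28)²(0.0506)²/(2·4730) ≈ 7.10×10⁻²⁶ kg.

m ≈ 7.10×10⁻²⁶ kg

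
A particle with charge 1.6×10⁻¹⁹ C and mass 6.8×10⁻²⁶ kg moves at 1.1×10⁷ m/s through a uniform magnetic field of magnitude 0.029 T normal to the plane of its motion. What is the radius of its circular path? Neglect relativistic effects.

r ≈ 160 m

The magnetic force provides the centripetal force: |q|vB = mv²/r.
r = mv/(|q|B) = (6.8×10⁻²⁶)(1.1×10⁷)/((1.6×10⁻¹⁹)(0.029)) ≈ 160 m.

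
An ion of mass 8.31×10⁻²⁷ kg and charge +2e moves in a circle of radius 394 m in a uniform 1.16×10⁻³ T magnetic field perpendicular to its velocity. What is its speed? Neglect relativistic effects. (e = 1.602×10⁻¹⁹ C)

From |q|vB = mv²/r, v = |q|Br/m.
v = (3.204×10⁻¹⁹)(1.16×10⁻³)(394)/8.31×10⁻²⁷ ≈ 1.76×10⁷ m/s.

v ≈ 1.76×10⁷ m/s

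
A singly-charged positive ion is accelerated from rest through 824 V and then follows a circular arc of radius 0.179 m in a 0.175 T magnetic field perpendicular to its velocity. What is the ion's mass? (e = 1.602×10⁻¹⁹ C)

m ≈ 9.54×10⁻²⁶ kg

Combine |q|V = ½mv² and r = mv/(|q|B): eliminate v to get m = qB²r²/(2V).
m = (1.602×10⁻¹⁹)(0.175)²(0.179)²/(2·824) ≈ 9.54×10⁻²⁶ kg.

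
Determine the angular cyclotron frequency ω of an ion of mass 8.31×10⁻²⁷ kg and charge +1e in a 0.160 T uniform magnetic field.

ω = |q|B/m.
ω = (1.602×10⁻¹⁹)(0.160)/8.31×10⁻²⁷ ≈ 3.08×10⁶ rad/s.

ω ≈ 3.08×10⁶ rad/s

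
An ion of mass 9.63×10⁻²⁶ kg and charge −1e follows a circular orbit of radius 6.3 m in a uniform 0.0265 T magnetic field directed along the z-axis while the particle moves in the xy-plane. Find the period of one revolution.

The cyclotron period depends only on m, q, B: T = 2πm/(|q|B).
T = 2π(9.63×10⁻²⁶)/((1.602×10⁻¹⁹)(0.0265)) ≈ 1.43×10⁻⁴ s.

T ≈ 1.43×10⁻⁴ s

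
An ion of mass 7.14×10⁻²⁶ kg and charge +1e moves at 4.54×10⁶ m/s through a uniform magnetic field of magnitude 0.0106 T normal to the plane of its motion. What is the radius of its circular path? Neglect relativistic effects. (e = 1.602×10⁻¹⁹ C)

The magnetic force provides the centripetal force: |q|vB = mv²/r.
r = mv/(|q|B) = (7.14×10⁻²⁶)(4.54×10⁶)/((1.602×10⁻¹⁹)(0.0106)) ≈ 191 m.

r ≈ 191 m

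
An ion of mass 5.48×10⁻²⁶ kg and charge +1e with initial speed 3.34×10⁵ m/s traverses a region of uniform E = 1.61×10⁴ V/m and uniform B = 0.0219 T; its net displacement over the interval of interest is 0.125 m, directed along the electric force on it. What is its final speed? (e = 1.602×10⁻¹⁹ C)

v_f ≈ 3.51×10⁵ m/s

B does no work; ΔKE = |q|E d.
½mv_f² = ½mv₀² + |q|Ed = ½(5.48×10⁻²⁶)(3.34×10⁵)² + (1.602×10⁻¹⁹)(1.61×10⁴)(0.125) ≈ 3.057×10⁻¹⁵ J + 3.224×10⁻¹⁶ J ≈ 3.379×10⁻¹⁵ J.
v_f = √(2·3.379×10⁻¹⁵/5.48×10⁻²⁶) ≈ 3.51×10⁵ m/s.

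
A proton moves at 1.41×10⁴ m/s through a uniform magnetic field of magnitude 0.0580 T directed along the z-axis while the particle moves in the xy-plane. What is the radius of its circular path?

The magnetic force provides the centripetal force: |q|vB = mv²/r.
r = mv/(|q|B) = (1.673×10⁻²⁷)(1.41×10⁴)/((1.602×10⁻¹⁹)(0.0580)) ≈ 2.54×10⁻³ m.

r ≈ 2.54×10⁻³ m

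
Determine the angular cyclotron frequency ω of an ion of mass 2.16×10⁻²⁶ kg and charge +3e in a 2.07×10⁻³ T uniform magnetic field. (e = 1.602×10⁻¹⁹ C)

ω ≈ 4.61×10⁴ rad/s

ω = |q|B/m.
ω = (4.806×10⁻¹⁹)(2.07×10⁻³)/2.16×10⁻²⁶ ≈ 4.61×10⁴ rad/s.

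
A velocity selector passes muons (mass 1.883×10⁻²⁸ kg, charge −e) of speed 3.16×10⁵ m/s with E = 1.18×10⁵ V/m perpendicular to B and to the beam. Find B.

Balance of forces in the selector: qE = qvB ⇒ B = E/v.
B = 1.18×10⁵/3.16×10⁵ = 0.373 T.

B = 0.373 T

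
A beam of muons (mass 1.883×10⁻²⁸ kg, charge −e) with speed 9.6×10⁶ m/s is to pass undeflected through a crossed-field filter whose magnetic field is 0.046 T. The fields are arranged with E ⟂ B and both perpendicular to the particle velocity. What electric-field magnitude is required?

E = 4.4×10⁵ V/m

For straight-line motion qE = qvB, so E = vB.
E = 9.6×10⁶ × 0.046 = 4.4×10⁵ V/m.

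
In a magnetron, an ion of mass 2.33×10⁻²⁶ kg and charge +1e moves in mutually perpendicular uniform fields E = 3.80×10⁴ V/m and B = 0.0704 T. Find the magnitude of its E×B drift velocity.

The steady drift has the magnetic force balancing the electric force, so v_d = E/B.
v_d = 3.80×10⁴/0.0704 = 5.40×10⁵ m/s.

v_d ≈ 5.40×10⁵ m/s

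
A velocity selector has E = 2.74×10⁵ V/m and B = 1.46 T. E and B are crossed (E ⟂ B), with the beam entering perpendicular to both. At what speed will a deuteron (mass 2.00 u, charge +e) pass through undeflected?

Straight-line motion ⇒ electric and magnetic forces cancel, so E = vB.
v = E/B = 2.74×10⁵/1.46 = 1.88×10⁵ m/s.

v = 1.88×10⁵ m/s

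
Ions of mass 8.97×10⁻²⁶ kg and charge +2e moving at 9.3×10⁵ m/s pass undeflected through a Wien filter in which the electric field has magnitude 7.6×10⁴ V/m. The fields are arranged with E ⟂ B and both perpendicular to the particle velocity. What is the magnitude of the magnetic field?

B = 0.082 T

Balance of forces in the selector: qE = qvB ⇒ B = E/v.
B = 7.6×10⁴/9.3×10⁵ = 0.082 T.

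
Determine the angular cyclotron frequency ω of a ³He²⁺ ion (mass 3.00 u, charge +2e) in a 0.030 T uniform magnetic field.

ω = |q|B/m.
ω = (3.204×10⁻¹⁹)(0.030)/4.983×10⁻²⁷ ≈ 1.9×10⁶ rad/s.

ω ≈ 1.9×10⁶ rad/s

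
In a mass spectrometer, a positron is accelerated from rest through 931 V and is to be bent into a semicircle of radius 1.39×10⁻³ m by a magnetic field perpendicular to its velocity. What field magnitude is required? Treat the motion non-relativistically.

v = √(2|q|V/m) = √(2·1.602×10⁻¹⁹·931/9.109×10⁻³¹) ≈ 1.810×10⁷ m/s.
B = mv/(|q|r) = (9.109×10⁻³¹)(1.810×10⁷)/((1.602×10⁻¹⁹)(1.39×10⁻³)) ≈ 0.0740 T.

B ≈ 0.0740 T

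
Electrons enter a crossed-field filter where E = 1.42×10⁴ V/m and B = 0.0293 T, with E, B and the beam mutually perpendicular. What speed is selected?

v = 4.85×10⁵ m/s

Zero net Lorentz force requires |qE| = |q v×B|, i.e. E = vB.
v = E/B = 1.42×10⁴/0.0293 = 4.85×10⁵ m/s.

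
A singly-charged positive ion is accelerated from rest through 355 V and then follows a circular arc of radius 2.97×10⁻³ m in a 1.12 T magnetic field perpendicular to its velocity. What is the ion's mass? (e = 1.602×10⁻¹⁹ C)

m ≈ 2.50×10⁻²⁷ kg

Combine |q|V = ½mv² and r = mv/(|q|B): eliminate v to get m = qB²r²/(2V).
m = (1.602×10⁻¹⁹)(1.12)²(2.97×10⁻³)²/(2·355) ≈ 2.50×10⁻²⁷ kg.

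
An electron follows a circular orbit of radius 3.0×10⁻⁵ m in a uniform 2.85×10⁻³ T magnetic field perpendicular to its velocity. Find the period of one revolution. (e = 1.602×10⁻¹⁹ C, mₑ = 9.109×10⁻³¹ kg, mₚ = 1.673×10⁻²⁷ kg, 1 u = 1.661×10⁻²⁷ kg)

T ≈ 1.25×10⁻⁸ s

The cyclotron period depends only on m, q, B: T = 2πm/(|q|B).
T = 2π(9.109×10⁻³¹)/((1.602×10⁻¹⁹)(2.85×10⁻³)) ≈ 1.25×10⁻⁸ s.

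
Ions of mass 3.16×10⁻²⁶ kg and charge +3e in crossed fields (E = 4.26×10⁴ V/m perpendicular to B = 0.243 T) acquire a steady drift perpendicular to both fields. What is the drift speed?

v_d ≈ 1.75×10⁵ m/s

The steady drift has the magnetic force balancing the electric force, so v_d = E/B.
v_d = 4.26×10⁴/0.243 = 1.75×10⁵ m/s.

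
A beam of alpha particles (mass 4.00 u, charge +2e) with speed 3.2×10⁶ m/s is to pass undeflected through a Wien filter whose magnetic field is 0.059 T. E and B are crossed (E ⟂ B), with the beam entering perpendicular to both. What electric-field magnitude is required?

For straight-line motion qE = qvB, so E = vB.
E = 3.2×10⁶ × 0.059 = 1.9×10⁵ V/m.

E = 1.9×10⁵ V/m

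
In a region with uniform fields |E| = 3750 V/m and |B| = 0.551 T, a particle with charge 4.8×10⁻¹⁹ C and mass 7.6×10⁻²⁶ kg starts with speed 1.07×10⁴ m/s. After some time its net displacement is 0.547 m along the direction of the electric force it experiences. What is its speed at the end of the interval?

v_f ≈ 1.61×10⁵ m/s

B does no work; ΔKE = |q|E d.
½mv_f² = ½mv₀² + |q|Ed = ½(7.6×10⁻²⁶)(1.07×10⁴)² + (4.8×10⁻¹⁹)(3750)(0.547) ≈ 4.351×10⁻¹⁸ J + 9.846×10⁻¹⁶ J ≈ 9.890×10⁻¹⁶ J.
v_f = √(2·9.890×10⁻¹⁶/7.6×10⁻²⁶) ≈ 1.61×10⁵ m/s.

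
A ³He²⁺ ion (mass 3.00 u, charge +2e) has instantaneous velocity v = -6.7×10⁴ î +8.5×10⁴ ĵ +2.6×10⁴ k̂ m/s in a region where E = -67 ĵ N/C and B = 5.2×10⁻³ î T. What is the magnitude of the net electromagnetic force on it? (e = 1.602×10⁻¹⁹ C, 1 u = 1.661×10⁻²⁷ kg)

v×B = (0, 135, -442) N/C.
E + v×B = (0, 68.2, -442) N/C.
F = q(E + v×B) = (3.204×10⁻¹⁹ C)·(0, 68.2, -442) = (0, 2.19×10⁻¹⁷, -1.42×10⁻¹⁶) N.
|F| = 1.43×10⁻¹⁶ N.

|F| ≈ 1.43×10⁻¹⁶ N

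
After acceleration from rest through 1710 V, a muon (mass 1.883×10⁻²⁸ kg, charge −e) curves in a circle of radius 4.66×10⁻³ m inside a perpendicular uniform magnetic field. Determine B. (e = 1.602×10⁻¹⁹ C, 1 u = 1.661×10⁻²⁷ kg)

B ≈ 0.430 T

v = √(2|q|V/m) = √(2·1.602×10⁻¹⁹·1710/1.883×10⁻²⁸) ≈ 1.706×10⁶ m/s.
B = mv/(|q|r) = (1.883×10⁻²⁸)(1.706×10⁶)/((1.602×10⁻¹⁹)(4.66×10⁻³)) ≈ 0.430 T.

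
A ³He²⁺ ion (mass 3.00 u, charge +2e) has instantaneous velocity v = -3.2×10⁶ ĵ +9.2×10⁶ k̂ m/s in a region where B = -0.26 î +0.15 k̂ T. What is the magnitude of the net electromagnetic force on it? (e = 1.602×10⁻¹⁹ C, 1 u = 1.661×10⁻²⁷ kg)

|F| ≈ 8.26×10⁻¹³ N

v×B = (-4.80×10⁵, -2.39×10⁶, -8.32×10⁵) N/C.
F = q v×B = (3.204×10⁻¹⁹ C)·(-4.80×10⁵, -2.39×10⁶, -8.32×10⁵) = (-1.54×10⁻¹³, -7.66×10⁻¹³, -2.67×10⁻¹³) N.
|F| = 8.26×10⁻¹³ N.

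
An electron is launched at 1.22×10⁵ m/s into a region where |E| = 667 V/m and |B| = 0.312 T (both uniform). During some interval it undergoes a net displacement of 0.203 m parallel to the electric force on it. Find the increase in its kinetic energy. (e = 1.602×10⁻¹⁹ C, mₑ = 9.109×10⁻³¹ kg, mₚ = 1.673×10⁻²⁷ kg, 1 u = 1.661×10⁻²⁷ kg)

The magnetic force is always ⟂ v and does no work; only the electric force changes KE.
ΔKE = F_E · d = |q|E d = (1.602×10⁻¹⁹)(667)(0.203) ≈ 2.17×10⁻¹⁷ J.

ΔKE ≈ 2.17×10⁻¹⁷ J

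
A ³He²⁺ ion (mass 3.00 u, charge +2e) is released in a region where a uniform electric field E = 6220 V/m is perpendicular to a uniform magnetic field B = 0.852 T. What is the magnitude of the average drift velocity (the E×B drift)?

In crossed fields the guiding centre drifts at v_d = |E×B|/B² = E/B, independent of charge and mass.
v_d = 6220/0.852 = 7300 m/s.

v_d ≈ 7300 m/s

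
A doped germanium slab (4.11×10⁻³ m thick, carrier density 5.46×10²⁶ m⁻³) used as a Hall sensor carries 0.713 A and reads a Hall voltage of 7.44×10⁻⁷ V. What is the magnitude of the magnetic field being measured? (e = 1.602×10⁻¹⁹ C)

B ≈ 0.375 T

From V_H = IB/(n e t), B = V_H n e t / I.
B = (7.44×10⁻⁷)(5.46×10²⁶)(1.602×10⁻¹⁹)(4.11×10⁻³)/0.713 ≈ 0.375 T.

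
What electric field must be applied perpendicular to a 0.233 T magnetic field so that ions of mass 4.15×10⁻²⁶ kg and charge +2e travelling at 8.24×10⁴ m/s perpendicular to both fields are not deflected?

E = 1.92×10⁴ V/m

For straight-line motion qE = qvB, so E = vB.
E = 8.24×10⁴ × 0.233 = 1.92×10⁴ V/m.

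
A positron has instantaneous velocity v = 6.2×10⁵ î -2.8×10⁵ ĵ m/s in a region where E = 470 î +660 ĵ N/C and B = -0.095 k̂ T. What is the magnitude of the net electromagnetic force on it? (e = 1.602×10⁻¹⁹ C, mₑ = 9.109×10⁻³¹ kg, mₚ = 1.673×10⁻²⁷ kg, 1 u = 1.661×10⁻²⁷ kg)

|F| ≈ 1.05×10⁻¹⁴ N

v×B = (2.66×10⁴, 5.89×10⁴, 0) N/C.
E + v×B = (2.71×10⁴, 5.96×10⁴, 0) N/C.
F = q(E + v×B) = (1.602×10⁻¹⁹ C)·(2.71×10⁴, 5.96×10⁴, 0) = (4.34×10⁻¹⁵, 9.54×10⁻¹⁵, 0) N.
|F| = 1.05×10⁻¹⁴ N.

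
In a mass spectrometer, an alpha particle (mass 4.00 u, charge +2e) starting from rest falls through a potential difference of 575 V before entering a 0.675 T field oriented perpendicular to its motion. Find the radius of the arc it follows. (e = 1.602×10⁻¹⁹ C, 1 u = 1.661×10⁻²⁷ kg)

r ≈ 7.23×10⁻³ m

Acceleration: |q|V = ½mv² ⇒ v = √(2|q|V/m) = √(2·3.204×10⁻¹⁹·575/6.644×10⁻²⁷) ≈ 2.355×10⁵ m/s.
In the field: r = mv/(|q|B) = (6.644×10⁻²⁷)(2.355×10⁵)/((3.204×10⁻¹⁹)(0.675)) ≈ 7.23×10⁻³ m.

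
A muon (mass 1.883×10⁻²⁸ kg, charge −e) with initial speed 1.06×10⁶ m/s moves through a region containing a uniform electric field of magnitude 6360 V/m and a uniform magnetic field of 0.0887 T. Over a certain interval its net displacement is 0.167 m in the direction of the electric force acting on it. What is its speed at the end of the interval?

v_f ≈ 1.71×10⁶ m/s

B does no work; ΔKE = |q|E d.
½mv_f² = ½mv₀² + |q|Ed = ½(1.883×10⁻²⁸)(1.06×10⁶)² + (1.602×10⁻¹⁹)(6360)(0.167) ≈ 1.058×10⁻¹⁶ J + 1.702×10⁻¹⁶ J ≈ 2.759×10⁻¹⁶ J.
v_f = √(2·2.759×10⁻¹⁶/1.883×10⁻²⁸) ≈ 1.71×10⁶ m/s.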